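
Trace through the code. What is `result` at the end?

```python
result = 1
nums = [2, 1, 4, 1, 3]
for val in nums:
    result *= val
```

Let's trace through this code step by step.

Initialize: result = 1
Initialize: nums = [2, 1, 4, 1, 3]
Entering loop: for val in nums:

After execution: result = 24
24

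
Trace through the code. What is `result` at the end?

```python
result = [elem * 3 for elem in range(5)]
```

Let's trace through this code step by step.

Initialize: result = [elem * 3 for elem in range(5)]

After execution: result = [0, 3, 6, 9, 12]
[0, 3, 6, 9, 12]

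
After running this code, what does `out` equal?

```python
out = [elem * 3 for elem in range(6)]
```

Let's trace through this code step by step.

Initialize: out = [elem * 3 for elem in range(6)]

After execution: out = [0, 3, 6, 9, 12, 15]
[0, 3, 6, 9, 12, 15]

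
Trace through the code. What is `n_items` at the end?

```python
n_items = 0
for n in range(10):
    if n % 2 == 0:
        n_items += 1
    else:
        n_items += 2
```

Let's trace through this code step by step.

Initialize: n_items = 0
Entering loop: for n in range(10):

After execution: n_items = 15
15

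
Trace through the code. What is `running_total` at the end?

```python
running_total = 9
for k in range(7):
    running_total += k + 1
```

Let's trace through this code step by step.

Initialize: running_total = 9
Entering loop: for k in range(7):

After execution: running_total = 37
37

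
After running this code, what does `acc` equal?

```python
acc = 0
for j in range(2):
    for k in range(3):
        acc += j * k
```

Let's trace through this code step by step.

Initialize: acc = 0
Entering loop: for j in range(2):

After execution: acc = 3
3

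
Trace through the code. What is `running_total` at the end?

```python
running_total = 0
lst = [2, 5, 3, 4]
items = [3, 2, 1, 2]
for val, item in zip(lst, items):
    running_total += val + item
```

Let's trace through this code step by step.

Initialize: running_total = 0
Initialize: lst = [2, 5, 3, 4]
Initialize: items = [3, 2, 1, 2]
Entering loop: for val, item in zip(lst, items):

After execution: running_total = 22
22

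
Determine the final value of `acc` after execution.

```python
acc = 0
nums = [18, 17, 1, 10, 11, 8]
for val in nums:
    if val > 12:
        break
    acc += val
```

Let's trace through this code step by step.

Initialize: acc = 0
Initialize: nums = [18, 17, 1, 10, 11, 8]
Entering loop: for val in nums:

After execution: acc = 0
0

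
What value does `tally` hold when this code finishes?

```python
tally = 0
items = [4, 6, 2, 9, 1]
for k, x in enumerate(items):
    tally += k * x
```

Let's trace through this code step by step.

Initialize: tally = 0
Initialize: items = [4, 6, 2, 9, 1]
Entering loop: for k, x in enumerate(items):

After execution: tally = 41
41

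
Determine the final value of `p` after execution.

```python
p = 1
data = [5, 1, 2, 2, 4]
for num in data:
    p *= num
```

Let's trace through this code step by step.

Initialize: p = 1
Initialize: data = [5, 1, 2, 2, 4]
Entering loop: for num in data:

After execution: p = 80
80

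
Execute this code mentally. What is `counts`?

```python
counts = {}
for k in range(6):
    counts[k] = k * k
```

Let's trace through this code step by step.

Initialize: counts = {}
Entering loop: for k in range(6):

After execution: counts = {0: 0, 1: 1, 2: 4, 3: 9, 4: 16, 5: 25}
{0: 0, 1: 1, 2: 4, 3: 9, 4: 16, 5: 25}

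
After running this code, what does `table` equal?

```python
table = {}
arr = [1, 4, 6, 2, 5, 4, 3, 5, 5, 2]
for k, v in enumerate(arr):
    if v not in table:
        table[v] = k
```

Let's trace through this code step by step.

Initialize: table = {}
Initialize: arr = [1, 4, 6, 2, 5, 4, 3, 5, 5, 2]
Entering loop: for k, v in enumerate(arr):

After execution: table = {1: 0, 4: 1, 6: 2, 2: 3, 5: 4, 3: 6}
{1: 0, 4: 1, 6: 2, 2: 3, 5: 4, 3: 6}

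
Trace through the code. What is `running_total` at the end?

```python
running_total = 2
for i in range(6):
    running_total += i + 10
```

Let's trace through this code step by step.

Initialize: running_total = 2
Entering loop: for i in range(6):

After execution: running_total = 77
77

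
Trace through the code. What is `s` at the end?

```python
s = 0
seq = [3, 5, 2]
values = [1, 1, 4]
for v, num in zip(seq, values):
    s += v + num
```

Let's trace through this code step by step.

Initialize: s = 0
Initialize: seq = [3, 5, 2]
Initialize: values = [1, 1, 4]
Entering loop: for v, num in zip(seq, values):

After execution: s = 16
16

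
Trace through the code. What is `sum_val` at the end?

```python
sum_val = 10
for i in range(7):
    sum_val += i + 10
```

Let's trace through this code step by step.

Initialize: sum_val = 10
Entering loop: for i in range(7):

After execution: sum_val = 101
101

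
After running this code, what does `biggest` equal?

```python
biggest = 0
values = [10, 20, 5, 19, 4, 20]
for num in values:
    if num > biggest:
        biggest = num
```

Let's trace through this code step by step.

Initialize: biggest = 0
Initialize: values = [10, 20, 5, 19, 4, 20]
Entering loop: for num in values:

After execution: biggest = 20
20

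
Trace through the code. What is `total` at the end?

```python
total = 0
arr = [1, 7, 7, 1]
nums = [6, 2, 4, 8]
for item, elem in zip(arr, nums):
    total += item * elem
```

Let's trace through this code step by step.

Initialize: total = 0
Initialize: arr = [1, 7, 7, 1]
Initialize: nums = [6, 2, 4, 8]
Entering loop: for item, elem in zip(arr, nums):

After execution: total = 56
56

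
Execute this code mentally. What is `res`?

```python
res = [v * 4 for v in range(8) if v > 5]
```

Let's trace through this code step by step.

Initialize: res = [v * 4 for v in range(8) if v > 5]

After execution: res = [24, 28]
[24, 28]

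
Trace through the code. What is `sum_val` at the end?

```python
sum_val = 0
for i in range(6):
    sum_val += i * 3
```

Let's trace through this code step by step.

Initialize: sum_val = 0
Entering loop: for i in range(6):

After execution: sum_val = 45
45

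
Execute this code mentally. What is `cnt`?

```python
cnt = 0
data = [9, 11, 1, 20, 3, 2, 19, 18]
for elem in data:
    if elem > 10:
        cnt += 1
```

Let's trace through this code step by step.

Initialize: cnt = 0
Initialize: data = [9, 11, 1, 20, 3, 2, 19, 18]
Entering loop: for elem in data:

After execution: cnt = 4
4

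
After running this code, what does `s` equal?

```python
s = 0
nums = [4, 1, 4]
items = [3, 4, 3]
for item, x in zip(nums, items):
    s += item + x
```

Let's trace through this code step by step.

Initialize: s = 0
Initialize: nums = [4, 1, 4]
Initialize: items = [3, 4, 3]
Entering loop: for item, x in zip(nums, items):

After execution: s = 19
19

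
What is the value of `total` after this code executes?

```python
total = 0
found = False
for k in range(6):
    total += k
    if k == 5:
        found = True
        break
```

Let's trace through this code step by step.

Initialize: total = 0
Initialize: found = False
Entering loop: for k in range(6):

After execution: total = 15
15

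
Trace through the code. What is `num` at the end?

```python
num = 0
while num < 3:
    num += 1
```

Let's trace through this code step by step.

Initialize: num = 0
Entering loop: while num < 3:

After execution: num = 3
3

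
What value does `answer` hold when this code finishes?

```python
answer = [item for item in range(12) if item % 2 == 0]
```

Let's trace through this code step by step.

Initialize: answer = [item for item in range(12) if item % 2 == 0]

After execution: answer = [0, 2, 4, 6, 8, 10]
[0, 2, 4, 6, 8, 10]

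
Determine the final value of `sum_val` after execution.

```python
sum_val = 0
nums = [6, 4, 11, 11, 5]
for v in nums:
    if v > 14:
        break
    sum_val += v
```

Let's trace through this code step by step.

Initialize: sum_val = 0
Initialize: nums = [6, 4, 11, 11, 5]
Entering loop: for v in nums:

After execution: sum_val = 37
37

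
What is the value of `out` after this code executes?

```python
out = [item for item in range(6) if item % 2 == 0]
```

Let's trace through this code step by step.

Initialize: out = [item for item in range(6) if item % 2 == 0]

After execution: out = [0, 2, 4]
[0, 2, 4]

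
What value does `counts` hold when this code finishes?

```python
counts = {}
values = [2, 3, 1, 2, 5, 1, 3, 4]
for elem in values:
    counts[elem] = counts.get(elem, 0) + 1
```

Let's trace through this code step by step.

Initialize: counts = {}
Initialize: values = [2, 3, 1, 2, 5, 1, 3, 4]
Entering loop: for elem in values:

After execution: counts = {2: 2, 3: 2, 1: 2, 5: 1, 4: 1}
{2: 2, 3: 2, 1: 2, 5: 1, 4: 1}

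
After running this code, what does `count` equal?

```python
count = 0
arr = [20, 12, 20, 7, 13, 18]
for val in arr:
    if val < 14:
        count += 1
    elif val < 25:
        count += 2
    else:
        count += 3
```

Let's trace through this code step by step.

Initialize: count = 0
Initialize: arr = [20, 12, 20, 7, 13, 18]
Entering loop: for val in arr:

After execution: count = 9
9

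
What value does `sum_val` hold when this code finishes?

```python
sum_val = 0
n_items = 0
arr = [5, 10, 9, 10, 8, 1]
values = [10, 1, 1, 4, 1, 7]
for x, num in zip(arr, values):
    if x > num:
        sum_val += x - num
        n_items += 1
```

Let's trace through this code step by step.

Initialize: sum_val = 0
Initialize: n_items = 0
Initialize: arr = [5, 10, 9, 10, 8, 1]
Initialize: values = [10, 1, 1, 4, 1, 7]
Entering loop: for x, num in zip(arr, values):

After execution: sum_val = 30
30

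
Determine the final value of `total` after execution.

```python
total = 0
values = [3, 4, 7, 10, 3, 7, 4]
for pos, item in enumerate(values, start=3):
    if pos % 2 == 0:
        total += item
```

Let's trace through this code step by step.

Initialize: total = 0
Initialize: values = [3, 4, 7, 10, 3, 7, 4]
Entering loop: for pos, item in enumerate(values, start=3):

After execution: total = 21
21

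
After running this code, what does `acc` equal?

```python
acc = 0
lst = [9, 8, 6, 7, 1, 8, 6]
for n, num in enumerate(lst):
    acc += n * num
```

Let's trace through this code step by step.

Initialize: acc = 0
Initialize: lst = [9, 8, 6, 7, 1, 8, 6]
Entering loop: for n, num in enumerate(lst):

After execution: acc = 121
121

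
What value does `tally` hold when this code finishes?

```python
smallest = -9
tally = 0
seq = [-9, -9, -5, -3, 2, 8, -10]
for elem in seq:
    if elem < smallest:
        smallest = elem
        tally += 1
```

Let's trace through this code step by step.

Initialize: smallest = -9
Initialize: tally = 0
Initialize: seq = [-9, -9, -5, -3, 2, 8, -10]
Entering loop: for elem in seq:

After execution: tally = 1
1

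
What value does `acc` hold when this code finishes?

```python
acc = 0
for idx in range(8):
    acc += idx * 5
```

Let's trace through this code step by step.

Initialize: acc = 0
Entering loop: for idx in range(8):

After execution: acc = 140
140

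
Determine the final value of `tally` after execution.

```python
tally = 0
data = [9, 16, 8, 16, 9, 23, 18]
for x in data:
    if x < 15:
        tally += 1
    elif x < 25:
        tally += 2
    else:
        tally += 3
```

Let's trace through this code step by step.

Initialize: tally = 0
Initialize: data = [9, 16, 8, 16, 9, 23, 18]
Entering loop: for x in data:

After execution: tally = 11
11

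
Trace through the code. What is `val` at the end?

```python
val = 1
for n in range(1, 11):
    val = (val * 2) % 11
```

Let's trace through this code step by step.

Initialize: val = 1
Entering loop: for n in range(1, 11):

After execution: val = 1
1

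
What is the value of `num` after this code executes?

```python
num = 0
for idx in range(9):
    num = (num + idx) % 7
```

Let's trace through this code step by step.

Initialize: num = 0
Entering loop: for idx in range(9):

After execution: num = 1
1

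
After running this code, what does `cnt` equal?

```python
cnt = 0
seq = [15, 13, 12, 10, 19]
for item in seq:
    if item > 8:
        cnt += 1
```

Let's trace through this code step by step.

Initialize: cnt = 0
Initialize: seq = [15, 13, 12, 10, 19]
Entering loop: for item in seq:

After execution: cnt = 5
5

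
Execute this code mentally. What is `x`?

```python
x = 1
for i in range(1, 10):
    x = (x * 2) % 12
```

Let's trace through this code step by step.

Initialize: x = 1
Entering loop: for i in range(1, 10):

After execution: x = 8
8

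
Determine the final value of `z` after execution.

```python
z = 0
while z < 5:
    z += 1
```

Let's trace through this code step by step.

Initialize: z = 0
Entering loop: while z < 5:

After execution: z = 5
5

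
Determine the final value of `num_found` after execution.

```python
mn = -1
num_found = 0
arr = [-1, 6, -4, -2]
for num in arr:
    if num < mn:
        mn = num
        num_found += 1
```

Let's trace through this code step by step.

Initialize: mn = -1
Initialize: num_found = 0
Initialize: arr = [-1, 6, -4, -2]
Entering loop: for num in arr:

After execution: num_found = 1
1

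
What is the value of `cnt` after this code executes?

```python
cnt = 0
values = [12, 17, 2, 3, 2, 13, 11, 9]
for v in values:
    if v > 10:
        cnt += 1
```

Let's trace through this code step by step.

Initialize: cnt = 0
Initialize: values = [12, 17, 2, 3, 2, 13, 11, 9]
Entering loop: for v in values:

After execution: cnt = 4
4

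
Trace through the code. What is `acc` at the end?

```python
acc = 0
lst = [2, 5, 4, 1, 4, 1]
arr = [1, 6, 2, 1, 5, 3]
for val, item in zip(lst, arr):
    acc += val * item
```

Let's trace through this code step by step.

Initialize: acc = 0
Initialize: lst = [2, 5, 4, 1, 4, 1]
Initialize: arr = [1, 6, 2, 1, 5, 3]
Entering loop: for val, item in zip(lst, arr):

After execution: acc = 64
64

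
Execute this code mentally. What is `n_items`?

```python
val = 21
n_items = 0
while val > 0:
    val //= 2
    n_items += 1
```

Let's trace through this code step by step.

Initialize: val = 21
Initialize: n_items = 0
Entering loop: while val > 0:

After execution: n_items = 5
5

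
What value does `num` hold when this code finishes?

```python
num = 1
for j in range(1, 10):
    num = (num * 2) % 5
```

Let's trace through this code step by step.

Initialize: num = 1
Entering loop: for j in range(1, 10):

After execution: num = 2
2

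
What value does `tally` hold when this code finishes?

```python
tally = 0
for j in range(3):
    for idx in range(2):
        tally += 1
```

Let's trace through this code step by step.

Initialize: tally = 0
Entering loop: for j in range(3):

After execution: tally = 6
6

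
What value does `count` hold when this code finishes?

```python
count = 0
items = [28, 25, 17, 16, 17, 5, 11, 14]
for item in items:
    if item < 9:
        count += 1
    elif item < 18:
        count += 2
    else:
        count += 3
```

Let's trace through this code step by step.

Initialize: count = 0
Initialize: items = [28, 25, 17, 16, 17, 5, 11, 14]
Entering loop: for item in items:

After execution: count = 17
17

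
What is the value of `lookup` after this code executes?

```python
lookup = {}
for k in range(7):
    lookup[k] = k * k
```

Let's trace through this code step by step.

Initialize: lookup = {}
Entering loop: for k in range(7):

After execution: lookup = {0: 0, 1: 1, 2: 4, 3: 9, 4: 16, 5: 25, 6: 36}
{0: 0, 1: 1, 2: 4, 3: 9, 4: 16, 5: 25, 6: 36}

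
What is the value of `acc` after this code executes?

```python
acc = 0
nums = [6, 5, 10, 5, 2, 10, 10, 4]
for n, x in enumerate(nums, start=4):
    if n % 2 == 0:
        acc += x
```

Let's trace through this code step by step.

Initialize: acc = 0
Initialize: nums = [6, 5, 10, 5, 2, 10, 10, 4]
Entering loop: for n, x in enumerate(nums, start=4):

After execution: acc = 28
28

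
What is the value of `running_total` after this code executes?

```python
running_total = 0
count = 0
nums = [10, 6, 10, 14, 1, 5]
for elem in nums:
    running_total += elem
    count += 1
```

Let's trace through this code step by step.

Initialize: running_total = 0
Initialize: count = 0
Initialize: nums = [10, 6, 10, 14, 1, 5]
Entering loop: for elem in nums:

After execution: running_total = 46
46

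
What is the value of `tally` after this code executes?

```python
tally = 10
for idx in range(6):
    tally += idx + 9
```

Let's trace through this code step by step.

Initialize: tally = 10
Entering loop: for idx in range(6):

After execution: tally = 79
79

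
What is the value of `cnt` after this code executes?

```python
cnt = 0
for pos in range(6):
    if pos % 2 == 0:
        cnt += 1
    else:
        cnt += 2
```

Let's trace through this code step by step.

Initialize: cnt = 0
Entering loop: for pos in range(6):

After execution: cnt = 9
9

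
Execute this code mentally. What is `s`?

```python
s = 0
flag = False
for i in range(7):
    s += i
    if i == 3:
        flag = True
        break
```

Let's trace through this code step by step.

Initialize: s = 0
Initialize: flag = False
Entering loop: for i in range(7):

After execution: s = 6
6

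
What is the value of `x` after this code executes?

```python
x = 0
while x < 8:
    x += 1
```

Let's trace through this code step by step.

Initialize: x = 0
Entering loop: while x < 8:

After execution: x = 8
8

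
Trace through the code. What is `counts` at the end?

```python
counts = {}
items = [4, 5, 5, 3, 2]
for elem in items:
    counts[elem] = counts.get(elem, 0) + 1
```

Let's trace through this code step by step.

Initialize: counts = {}
Initialize: items = [4, 5, 5, 3, 2]
Entering loop: for elem in items:

After execution: counts = {4: 1, 5: 2, 3: 1, 2: 1}
{4: 1, 5: 2, 3: 1, 2: 1}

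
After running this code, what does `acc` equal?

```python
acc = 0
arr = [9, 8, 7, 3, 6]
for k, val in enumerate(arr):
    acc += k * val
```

Let's trace through this code step by step.

Initialize: acc = 0
Initialize: arr = [9, 8, 7, 3, 6]
Entering loop: for k, val in enumerate(arr):

After execution: acc = 55
55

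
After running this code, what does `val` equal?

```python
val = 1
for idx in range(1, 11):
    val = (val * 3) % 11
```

Let's trace through this code step by step.

Initialize: val = 1
Entering loop: for idx in range(1, 11):

After execution: val = 1
1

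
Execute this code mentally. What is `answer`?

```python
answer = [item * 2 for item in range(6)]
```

Let's trace through this code step by step.

Initialize: answer = [item * 2 for item in range(6)]

After execution: answer = [0, 2, 4, 6, 8, 10]
[0, 2, 4, 6, 8, 10]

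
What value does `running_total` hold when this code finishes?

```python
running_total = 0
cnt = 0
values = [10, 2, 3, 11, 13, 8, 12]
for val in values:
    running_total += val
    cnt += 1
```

Let's trace through this code step by step.

Initialize: running_total = 0
Initialize: cnt = 0
Initialize: values = [10, 2, 3, 11, 13, 8, 12]
Entering loop: for val in values:

After execution: running_total = 59
59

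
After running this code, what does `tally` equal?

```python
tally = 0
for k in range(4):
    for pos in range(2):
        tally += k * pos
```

Let's trace through this code step by step.

Initialize: tally = 0
Entering loop: for k in range(4):

After execution: tally = 6
6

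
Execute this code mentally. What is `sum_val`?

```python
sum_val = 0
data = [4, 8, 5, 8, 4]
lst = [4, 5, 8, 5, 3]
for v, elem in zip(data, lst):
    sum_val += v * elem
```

Let's trace through this code step by step.

Initialize: sum_val = 0
Initialize: data = [4, 8, 5, 8, 4]
Initialize: lst = [4, 5, 8, 5, 3]
Entering loop: for v, elem in zip(data, lst):

After execution: sum_val = 148
148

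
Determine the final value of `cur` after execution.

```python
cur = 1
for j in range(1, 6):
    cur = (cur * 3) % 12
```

Let's trace through this code step by step.

Initialize: cur = 1
Entering loop: for j in range(1, 6):

After execution: cur = 3
3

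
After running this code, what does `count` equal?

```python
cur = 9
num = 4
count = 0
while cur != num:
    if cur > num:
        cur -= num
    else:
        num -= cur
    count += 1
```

Let's trace through this code step by step.

Initialize: cur = 9
Initialize: num = 4
Initialize: count = 0
Entering loop: while cur != num:

After execution: count = 5
5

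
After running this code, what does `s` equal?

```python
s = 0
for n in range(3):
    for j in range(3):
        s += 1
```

Let's trace through this code step by step.

Initialize: s = 0
Entering loop: for n in range(3):

After execution: s = 9
9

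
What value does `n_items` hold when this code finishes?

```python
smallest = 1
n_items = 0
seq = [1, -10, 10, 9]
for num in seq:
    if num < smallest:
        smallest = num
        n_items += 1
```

Let's trace through this code step by step.

Initialize: smallest = 1
Initialize: n_items = 0
Initialize: seq = [1, -10, 10, 9]
Entering loop: for num in seq:

After execution: n_items = 1
1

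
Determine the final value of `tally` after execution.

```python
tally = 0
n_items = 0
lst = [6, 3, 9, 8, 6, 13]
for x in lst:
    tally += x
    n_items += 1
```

Let's trace through this code step by step.

Initialize: tally = 0
Initialize: n_items = 0
Initialize: lst = [6, 3, 9, 8, 6, 13]
Entering loop: for x in lst:

After execution: tally = 45
45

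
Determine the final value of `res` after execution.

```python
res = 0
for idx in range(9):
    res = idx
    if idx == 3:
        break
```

Let's trace through this code step by step.

Initialize: res = 0
Entering loop: for idx in range(9):

After execution: res = 3
3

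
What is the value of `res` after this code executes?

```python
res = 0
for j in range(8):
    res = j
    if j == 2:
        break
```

Let's trace through this code step by step.

Initialize: res = 0
Entering loop: for j in range(8):

After execution: res = 2
2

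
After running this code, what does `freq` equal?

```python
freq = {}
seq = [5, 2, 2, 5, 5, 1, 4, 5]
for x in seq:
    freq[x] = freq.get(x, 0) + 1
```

Let's trace through this code step by step.

Initialize: freq = {}
Initialize: seq = [5, 2, 2, 5, 5, 1, 4, 5]
Entering loop: for x in seq:

After execution: freq = {5: 4, 2: 2, 1: 1, 4: 1}
{5: 4, 2: 2, 1: 1, 4: 1}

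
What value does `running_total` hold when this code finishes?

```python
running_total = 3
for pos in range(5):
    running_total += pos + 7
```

Let's trace through this code step by step.

Initialize: running_total = 3
Entering loop: for pos in range(5):

After execution: running_total = 48
48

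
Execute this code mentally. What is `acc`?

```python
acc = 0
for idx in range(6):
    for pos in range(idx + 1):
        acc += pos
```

Let's trace through this code step by step.

Initialize: acc = 0
Entering loop: for idx in range(6):

After execution: acc = 35
35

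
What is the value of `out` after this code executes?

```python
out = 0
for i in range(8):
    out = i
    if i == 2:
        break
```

Let's trace through this code step by step.

Initialize: out = 0
Entering loop: for i in range(8):

After execution: out = 2
2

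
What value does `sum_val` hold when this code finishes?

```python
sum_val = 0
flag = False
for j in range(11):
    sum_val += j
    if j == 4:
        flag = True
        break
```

Let's trace through this code step by step.

Initialize: sum_val = 0
Initialize: flag = False
Entering loop: for j in range(11):

After execution: sum_val = 10
10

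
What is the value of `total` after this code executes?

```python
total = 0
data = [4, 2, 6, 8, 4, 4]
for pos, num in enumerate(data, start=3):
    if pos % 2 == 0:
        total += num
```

Let's trace through this code step by step.

Initialize: total = 0
Initialize: data = [4, 2, 6, 8, 4, 4]
Entering loop: for pos, num in enumerate(data, start=3):

After execution: total = 14
14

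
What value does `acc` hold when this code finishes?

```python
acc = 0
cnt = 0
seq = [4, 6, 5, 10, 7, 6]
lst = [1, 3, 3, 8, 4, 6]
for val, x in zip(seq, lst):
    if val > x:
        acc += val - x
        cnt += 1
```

Let's trace through this code step by step.

Initialize: acc = 0
Initialize: cnt = 0
Initialize: seq = [4, 6, 5, 10, 7, 6]
Initialize: lst = [1, 3, 3, 8, 4, 6]
Entering loop: for val, x in zip(seq, lst):

After execution: acc = 13
13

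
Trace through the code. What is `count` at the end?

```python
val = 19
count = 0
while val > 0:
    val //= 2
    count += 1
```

Let's trace through this code step by step.

Initialize: val = 19
Initialize: count = 0
Entering loop: while val > 0:

After execution: count = 5
5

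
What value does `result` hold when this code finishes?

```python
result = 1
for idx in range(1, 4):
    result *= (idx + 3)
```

Let's trace through this code step by step.

Initialize: result = 1
Entering loop: for idx in range(1, 4):

After execution: result = 120
120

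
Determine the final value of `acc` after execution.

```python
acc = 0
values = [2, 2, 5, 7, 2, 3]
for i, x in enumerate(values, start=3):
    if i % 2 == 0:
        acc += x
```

Let's trace through this code step by step.

Initialize: acc = 0
Initialize: values = [2, 2, 5, 7, 2, 3]
Entering loop: for i, x in enumerate(values, start=3):

After execution: acc = 12
12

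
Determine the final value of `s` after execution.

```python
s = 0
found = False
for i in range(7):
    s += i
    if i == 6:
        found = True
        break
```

Let's trace through this code step by step.

Initialize: s = 0
Initialize: found = False
Entering loop: for i in range(7):

After execution: s = 21
21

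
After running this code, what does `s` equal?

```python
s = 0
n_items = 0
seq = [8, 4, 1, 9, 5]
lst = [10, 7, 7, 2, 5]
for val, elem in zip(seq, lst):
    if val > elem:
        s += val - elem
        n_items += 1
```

Let's trace through this code step by step.

Initialize: s = 0
Initialize: n_items = 0
Initialize: seq = [8, 4, 1, 9, 5]
Initialize: lst = [10, 7, 7, 2, 5]
Entering loop: for val, elem in zip(seq, lst):

After execution: s = 7
7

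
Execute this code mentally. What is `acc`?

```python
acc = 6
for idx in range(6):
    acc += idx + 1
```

Let's trace through this code step by step.

Initialize: acc = 6
Entering loop: for idx in range(6):

After execution: acc = 27
27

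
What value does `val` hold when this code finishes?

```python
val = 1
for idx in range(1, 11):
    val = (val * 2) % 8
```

Let's trace through this code step by step.

Initialize: val = 1
Entering loop: for idx in range(1, 11):

After execution: val = 0
0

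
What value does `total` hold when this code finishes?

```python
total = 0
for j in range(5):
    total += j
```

Let's trace through this code step by step.

Initialize: total = 0
Entering loop: for j in range(5):

After execution: total = 10
10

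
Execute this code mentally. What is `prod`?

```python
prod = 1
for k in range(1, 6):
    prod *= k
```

Let's trace through this code step by step.

Initialize: prod = 1
Entering loop: for k in range(1, 6):

After execution: prod = 120
120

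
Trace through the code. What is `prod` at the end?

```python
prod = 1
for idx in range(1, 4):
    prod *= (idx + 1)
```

Let's trace through this code step by step.

Initialize: prod = 1
Entering loop: for idx in range(1, 4):

After execution: prod = 24
24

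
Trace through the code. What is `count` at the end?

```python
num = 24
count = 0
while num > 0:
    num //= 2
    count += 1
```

Let's trace through this code step by step.

Initialize: num = 24
Initialize: count = 0
Entering loop: while num > 0:

After execution: count = 5
5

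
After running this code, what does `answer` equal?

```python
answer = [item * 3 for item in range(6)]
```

Let's trace through this code step by step.

Initialize: answer = [item * 3 for item in range(6)]

After execution: answer = [0, 3, 6, 9, 12, 15]
[0, 3, 6, 9, 12, 15]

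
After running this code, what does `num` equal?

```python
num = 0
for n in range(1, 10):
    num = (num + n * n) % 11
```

Let's trace through this code step by step.

Initialize: num = 0
Entering loop: for n in range(1, 10):

After execution: num = 10
10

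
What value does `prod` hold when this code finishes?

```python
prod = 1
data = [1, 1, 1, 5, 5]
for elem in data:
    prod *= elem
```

Let's trace through this code step by step.

Initialize: prod = 1
Initialize: data = [1, 1, 1, 5, 5]
Entering loop: for elem in data:

After execution: prod = 25
25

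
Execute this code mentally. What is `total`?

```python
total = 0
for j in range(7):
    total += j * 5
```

Let's trace through this code step by step.

Initialize: total = 0
Entering loop: for j in range(7):

After execution: total = 105
105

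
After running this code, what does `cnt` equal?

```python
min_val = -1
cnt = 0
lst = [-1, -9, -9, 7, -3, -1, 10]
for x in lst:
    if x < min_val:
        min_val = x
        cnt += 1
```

Let's trace through this code step by step.

Initialize: min_val = -1
Initialize: cnt = 0
Initialize: lst = [-1, -9, -9, 7, -3, -1, 10]
Entering loop: for x in lst:

After execution: cnt = 1
1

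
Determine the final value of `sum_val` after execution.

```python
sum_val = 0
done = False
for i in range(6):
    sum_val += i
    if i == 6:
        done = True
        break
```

Let's trace through this code step by step.

Initialize: sum_val = 0
Initialize: done = False
Entering loop: for i in range(6):

After execution: sum_val = 15
15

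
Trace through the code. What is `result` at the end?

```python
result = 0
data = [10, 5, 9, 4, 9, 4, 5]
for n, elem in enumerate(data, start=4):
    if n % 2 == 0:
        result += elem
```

Let's trace through this code step by step.

Initialize: result = 0
Initialize: data = [10, 5, 9, 4, 9, 4, 5]
Entering loop: for n, elem in enumerate(data, start=4):

After execution: result = 33
33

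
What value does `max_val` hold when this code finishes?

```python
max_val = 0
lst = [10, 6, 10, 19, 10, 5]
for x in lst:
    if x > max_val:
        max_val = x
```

Let's trace through this code step by step.

Initialize: max_val = 0
Initialize: lst = [10, 6, 10, 19, 10, 5]
Entering loop: for x in lst:

After execution: max_val = 19
19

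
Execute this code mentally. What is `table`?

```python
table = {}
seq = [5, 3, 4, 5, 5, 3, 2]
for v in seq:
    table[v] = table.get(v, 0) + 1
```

Let's trace through this code step by step.

Initialize: table = {}
Initialize: seq = [5, 3, 4, 5, 5, 3, 2]
Entering loop: for v in seq:

After execution: table = {5: 3, 3: 2, 4: 1, 2: 1}
{5: 3, 3: 2, 4: 1, 2: 1}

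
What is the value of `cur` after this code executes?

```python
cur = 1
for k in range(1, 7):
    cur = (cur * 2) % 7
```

Let's trace through this code step by step.

Initialize: cur = 1
Entering loop: for k in range(1, 7):

After execution: cur = 1
1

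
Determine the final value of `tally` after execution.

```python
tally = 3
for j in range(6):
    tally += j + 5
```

Let's trace through this code step by step.

Initialize: tally = 3
Entering loop: for j in range(6):

After execution: tally = 48
48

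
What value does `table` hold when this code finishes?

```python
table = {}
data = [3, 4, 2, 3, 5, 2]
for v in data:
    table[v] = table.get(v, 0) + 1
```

Let's trace through this code step by step.

Initialize: table = {}
Initialize: data = [3, 4, 2, 3, 5, 2]
Entering loop: for v in data:

After execution: table = {3: 2, 4: 1, 2: 2, 5: 1}
{3: 2, 4: 1, 2: 2, 5: 1}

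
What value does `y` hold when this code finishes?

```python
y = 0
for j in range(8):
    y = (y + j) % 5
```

Let's trace through this code step by step.

Initialize: y = 0
Entering loop: for j in range(8):

After execution: y = 3
3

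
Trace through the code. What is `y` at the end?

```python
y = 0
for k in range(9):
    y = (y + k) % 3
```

Let's trace through this code step by step.

Initialize: y = 0
Entering loop: for k in range(9):

After execution: y = 0
0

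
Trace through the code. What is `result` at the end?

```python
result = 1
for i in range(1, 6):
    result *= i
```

Let's trace through this code step by step.

Initialize: result = 1
Entering loop: for i in range(1, 6):

After execution: result = 120
120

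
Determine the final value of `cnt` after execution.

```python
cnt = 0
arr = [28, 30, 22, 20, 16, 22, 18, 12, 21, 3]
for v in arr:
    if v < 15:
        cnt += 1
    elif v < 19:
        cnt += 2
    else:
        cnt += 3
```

Let's trace through this code step by step.

Initialize: cnt = 0
Initialize: arr = [28, 30, 22, 20, 16, 22, 18, 12, 21, 3]
Entering loop: for v in arr:

After execution: cnt = 24
24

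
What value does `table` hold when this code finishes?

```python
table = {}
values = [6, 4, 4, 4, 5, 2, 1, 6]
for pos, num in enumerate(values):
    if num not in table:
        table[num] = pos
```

Let's trace through this code step by step.

Initialize: table = {}
Initialize: values = [6, 4, 4, 4, 5, 2, 1, 6]
Entering loop: for pos, num in enumerate(values):

After execution: table = {6: 0, 4: 1, 5: 4, 2: 5, 1: 6}
{6: 0, 4: 1, 5: 4, 2: 5, 1: 6}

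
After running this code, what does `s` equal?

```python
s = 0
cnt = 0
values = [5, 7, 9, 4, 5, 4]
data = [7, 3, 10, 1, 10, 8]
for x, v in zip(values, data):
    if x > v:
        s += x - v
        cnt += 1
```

Let's trace through this code step by step.

Initialize: s = 0
Initialize: cnt = 0
Initialize: values = [5, 7, 9, 4, 5, 4]
Initialize: data = [7, 3, 10, 1, 10, 8]
Entering loop: for x, v in zip(values, data):

After execution: s = 7
7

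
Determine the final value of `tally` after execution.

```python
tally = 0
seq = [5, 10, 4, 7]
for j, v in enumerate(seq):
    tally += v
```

Let's trace through this code step by step.

Initialize: tally = 0
Initialize: seq = [5, 10, 4, 7]
Entering loop: for j, v in enumerate(seq):

After execution: tally = 26
26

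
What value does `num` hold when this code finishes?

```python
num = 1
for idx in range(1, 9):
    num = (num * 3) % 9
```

Let's trace through this code step by step.

Initialize: num = 1
Entering loop: for idx in range(1, 9):

After execution: num = 0
0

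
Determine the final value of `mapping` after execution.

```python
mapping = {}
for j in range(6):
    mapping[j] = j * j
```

Let's trace through this code step by step.

Initialize: mapping = {}
Entering loop: for j in range(6):

After execution: mapping = {0: 0, 1: 1, 2: 4, 3: 9, 4: 16, 5: 25}
{0: 0, 1: 1, 2: 4, 3: 9, 4: 16, 5: 25}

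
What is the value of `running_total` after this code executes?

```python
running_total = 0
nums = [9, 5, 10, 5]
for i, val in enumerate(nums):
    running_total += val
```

Let's trace through this code step by step.

Initialize: running_total = 0
Initialize: nums = [9, 5, 10, 5]
Entering loop: for i, val in enumerate(nums):

After execution: running_total = 29
29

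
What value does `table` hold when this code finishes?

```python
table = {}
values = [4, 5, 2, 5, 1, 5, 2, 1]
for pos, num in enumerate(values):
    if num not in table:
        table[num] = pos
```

Let's trace through this code step by step.

Initialize: table = {}
Initialize: values = [4, 5, 2, 5, 1, 5, 2, 1]
Entering loop: for pos, num in enumerate(values):

After execution: table = {4: 0, 5: 1, 2: 2, 1: 4}
{4: 0, 5: 1, 2: 2, 1: 4}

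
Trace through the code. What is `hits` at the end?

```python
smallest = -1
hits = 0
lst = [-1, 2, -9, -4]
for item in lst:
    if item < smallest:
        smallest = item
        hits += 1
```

Let's trace through this code step by step.

Initialize: smallest = -1
Initialize: hits = 0
Initialize: lst = [-1, 2, -9, -4]
Entering loop: for item in lst:

After execution: hits = 1
1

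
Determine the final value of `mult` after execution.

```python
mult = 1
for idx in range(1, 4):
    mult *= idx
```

Let's trace through this code step by step.

Initialize: mult = 1
Entering loop: for idx in range(1, 4):

After execution: mult = 6
6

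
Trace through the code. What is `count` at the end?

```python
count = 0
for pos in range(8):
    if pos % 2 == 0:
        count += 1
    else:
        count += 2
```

Let's trace through this code step by step.

Initialize: count = 0
Entering loop: for pos in range(8):

After execution: count = 12
12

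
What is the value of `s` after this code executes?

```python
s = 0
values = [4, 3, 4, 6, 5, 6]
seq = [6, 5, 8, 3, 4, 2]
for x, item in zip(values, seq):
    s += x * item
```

Let's trace through this code step by step.

Initialize: s = 0
Initialize: values = [4, 3, 4, 6, 5, 6]
Initialize: seq = [6, 5, 8, 3, 4, 2]
Entering loop: for x, item in zip(values, seq):

After execution: s = 121
121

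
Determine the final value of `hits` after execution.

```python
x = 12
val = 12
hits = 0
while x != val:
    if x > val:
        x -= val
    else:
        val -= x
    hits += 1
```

Let's trace through this code step by step.

Initialize: x = 12
Initialize: val = 12
Initialize: hits = 0
Entering loop: while x != val:

After execution: hits = 0
0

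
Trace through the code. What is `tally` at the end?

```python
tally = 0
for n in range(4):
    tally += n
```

Let's trace through this code step by step.

Initialize: tally = 0
Entering loop: for n in range(4):

After execution: tally = 6
6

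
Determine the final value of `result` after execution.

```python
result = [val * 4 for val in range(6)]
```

Let's trace through this code step by step.

Initialize: result = [val * 4 for val in range(6)]

After execution: result = [0, 4, 8, 12, 16, 20]
[0, 4, 8, 12, 16, 20]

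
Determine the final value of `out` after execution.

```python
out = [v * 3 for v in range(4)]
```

Let's trace through this code step by step.

Initialize: out = [v * 3 for v in range(4)]

After execution: out = [0, 3, 6, 9]
[0, 3, 6, 9]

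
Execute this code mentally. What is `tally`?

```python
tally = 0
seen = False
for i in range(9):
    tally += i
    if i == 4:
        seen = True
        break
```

Let's trace through this code step by step.

Initialize: tally = 0
Initialize: seen = False
Entering loop: for i in range(9):

After execution: tally = 10
10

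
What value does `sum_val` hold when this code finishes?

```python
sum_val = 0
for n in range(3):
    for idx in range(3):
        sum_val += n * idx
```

Let's trace through this code step by step.

Initialize: sum_val = 0
Entering loop: for n in range(3):

After execution: sum_val = 9
9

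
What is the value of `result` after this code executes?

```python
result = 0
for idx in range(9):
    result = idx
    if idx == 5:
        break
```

Let's trace through this code step by step.

Initialize: result = 0
Entering loop: for idx in range(9):

After execution: result = 5
5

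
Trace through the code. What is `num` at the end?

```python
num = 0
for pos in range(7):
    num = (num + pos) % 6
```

Let's trace through this code step by step.

Initialize: num = 0
Entering loop: for pos in range(7):

After execution: num = 3
3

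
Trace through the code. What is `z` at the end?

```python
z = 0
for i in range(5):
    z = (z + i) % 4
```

Let's trace through this code step by step.

Initialize: z = 0
Entering loop: for i in range(5):

After execution: z = 2
2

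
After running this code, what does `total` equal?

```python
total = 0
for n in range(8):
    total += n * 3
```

Let's trace through this code step by step.

Initialize: total = 0
Entering loop: for n in range(8):

After execution: total = 84
84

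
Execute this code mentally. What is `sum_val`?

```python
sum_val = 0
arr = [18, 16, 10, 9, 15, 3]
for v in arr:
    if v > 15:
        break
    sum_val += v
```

Let's trace through this code step by step.

Initialize: sum_val = 0
Initialize: arr = [18, 16, 10, 9, 15, 3]
Entering loop: for v in arr:

After execution: sum_val = 0
0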